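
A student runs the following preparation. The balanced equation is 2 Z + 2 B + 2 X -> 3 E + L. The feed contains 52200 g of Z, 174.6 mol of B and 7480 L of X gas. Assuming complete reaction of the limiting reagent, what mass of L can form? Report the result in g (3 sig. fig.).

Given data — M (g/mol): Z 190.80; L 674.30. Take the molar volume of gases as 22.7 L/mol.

n(Z) = 52200 / 190.80 = 273.6 mol
n(B) = 174.6 mol
n(X) = 7480 / 22.7 = 329.5 mol
n/ν for Z = 273.6/2 = 136.8
n/ν for B = 174.6/2 = 87.30
n/ν for X = 329.5/2 = 164.8
Smallest n/ν is B → limiting reagent.
n(L) = (1/2) × 174.6 = 87.30 mol
mass = 87.30 × 674.30 = 58870 g

58900 g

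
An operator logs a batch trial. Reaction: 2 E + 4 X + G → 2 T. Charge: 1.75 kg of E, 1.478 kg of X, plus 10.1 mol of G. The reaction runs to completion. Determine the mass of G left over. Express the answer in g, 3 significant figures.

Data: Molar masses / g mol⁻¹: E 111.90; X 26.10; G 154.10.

351 g

n(E) = 1.750×1000 / 111.90 = 15.64 mol
n(X) = 1.478×1000 / 26.10 = 56.63 mol
n(G) = 10.10 mol
n/ν for E = 15.64/2 = 7.820
n/ν for X = 56.63/4 = 14.16
n/ν for G = 10.10/1 = 10.10
Smallest n/ν is E → limiting reagent.
G consumed = (1/2) × 15.64 = 7.820 mol
G remaining = 10.10 − 7.820 = 2.280 mol
mass = 2.280 × 154.10 = 351.3 g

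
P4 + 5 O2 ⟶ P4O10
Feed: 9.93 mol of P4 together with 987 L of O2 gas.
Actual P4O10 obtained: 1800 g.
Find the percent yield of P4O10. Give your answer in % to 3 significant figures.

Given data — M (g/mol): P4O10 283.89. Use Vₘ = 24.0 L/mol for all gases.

n(P4) = 9.930 mol
n(O2) = 987.0 / 24.0 = 41.13 mol
n/ν → P4: 9.930, O2: 8.226; O2 is limiting.
theoretical n(P4O10) = (1/5) × 41.13 = 8.226 mol → 2335 g
% yield = 1800 / 2335 × 100 = 77.09 %

77.1 %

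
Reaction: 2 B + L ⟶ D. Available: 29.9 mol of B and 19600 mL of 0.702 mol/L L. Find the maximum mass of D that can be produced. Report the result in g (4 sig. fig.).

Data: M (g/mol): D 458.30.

n(B) = 29.90 mol
n(L) = 0.702 × 19600/1000 = 13.76 mol
n/ν for B = 29.90/2 = 14.95
n/ν for L = 13.76/1 = 13.76
Smallest n/ν is L → limiting reagent.
n(D) = (1/1) × 13.76 = 13.76 mol
mass = 13.76 × 458.30 = 6306 g

6306 g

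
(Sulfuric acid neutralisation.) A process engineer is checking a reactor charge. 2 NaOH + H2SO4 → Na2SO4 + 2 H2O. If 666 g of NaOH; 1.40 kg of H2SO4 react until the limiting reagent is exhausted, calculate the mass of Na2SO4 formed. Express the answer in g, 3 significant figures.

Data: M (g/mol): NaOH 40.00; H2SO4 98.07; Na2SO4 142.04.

n(NaOH) = 666.0 / 40.00 = 16.65 mol
n(H2SO4) = 1.400×1000 / 98.07 = 14.28 mol
n/ν → NaOH: 8.325, H2SO4: 14.28; NaOH is limiting.
n(Na2SO4) = (1/2) × 16.65 = 8.325 mol
mass = 8.325 × 142.04 = 1182 g

1180 g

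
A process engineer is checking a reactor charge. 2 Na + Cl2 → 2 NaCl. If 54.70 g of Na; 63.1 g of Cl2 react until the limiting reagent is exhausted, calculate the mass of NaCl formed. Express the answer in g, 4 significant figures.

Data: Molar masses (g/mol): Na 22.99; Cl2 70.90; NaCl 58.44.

104.0 g

n(Na) = 54.70 / 22.99 = 2.379 mol
n(Cl2) = 63.10 / 70.90 = 0.8900 mol
n/ν → Na: 1.190, Cl2: 0.8900; Cl2 is limiting.
n(NaCl) = (2/1) × 0.8900 = 1.780 mol
mass = 1.780 × 58.44 = 104.0 g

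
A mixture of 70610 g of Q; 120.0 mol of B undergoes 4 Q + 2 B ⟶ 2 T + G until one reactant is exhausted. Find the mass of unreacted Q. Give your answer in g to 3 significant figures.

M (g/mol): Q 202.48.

22000 g

n(Q) = 70610 / 202.48 = 348.7 mol
n(B) = 120.0 mol
n/ν for Q = 348.7/4 = 87.18
n/ν for B = 120.0/2 = 60.00
Smallest n/ν is B → limiting reagent.
Q consumed = (4/2) × 120.0 = 240.0 mol
Q remaining = 348.7 − 240.0 = 108.7 mol
mass = 108.7 × 202.48 = 22010 g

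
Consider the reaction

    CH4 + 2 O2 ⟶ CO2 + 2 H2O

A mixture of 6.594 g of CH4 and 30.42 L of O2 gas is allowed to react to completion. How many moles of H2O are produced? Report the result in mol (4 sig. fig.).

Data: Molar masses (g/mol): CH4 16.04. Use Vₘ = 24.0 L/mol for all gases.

n(CH4) = 6.594 / 16.04 = 0.4111 mol
n(O2) = 30.42 / 24.0 = 1.268 mol
n/ν for CH4 = 0.4111/1 = 0.4111
n/ν for O2 = 1.268/2 = 0.6340
Smallest n/ν is CH4 → limiting reagent.
n(H2O) = (2/1) × 0.4111 = 0.8222 mol

0.8222 mol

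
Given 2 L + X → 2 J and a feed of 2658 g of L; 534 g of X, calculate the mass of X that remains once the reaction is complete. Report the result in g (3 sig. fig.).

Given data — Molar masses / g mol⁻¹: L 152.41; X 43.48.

n(L) = 2658 / 152.41 = 17.44 mol
n(X) = 534.0 / 43.48 = 12.28 mol
n/ν for L = 17.44/2 = 8.720
n/ν for X = 12.28/1 = 12.28
Smallest n/ν is L → limiting reagent.
X consumed = (1/2) × 17.44 = 8.720 mol
X remaining = 12.28 − 8.720 = 3.560 mol
mass = 3.560 × 43.48 = 154.8 g

155 g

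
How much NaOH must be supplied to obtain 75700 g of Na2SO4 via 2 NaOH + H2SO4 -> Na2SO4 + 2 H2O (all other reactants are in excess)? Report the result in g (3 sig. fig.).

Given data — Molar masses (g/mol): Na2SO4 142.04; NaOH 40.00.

42600 g

n(Na2SO4) = 75700 / 142.04 = 532.9 mol
n(NaOH) = (2/1) × 532.9 = 1066 mol
mass = 1066 × 40.00 = 42640 g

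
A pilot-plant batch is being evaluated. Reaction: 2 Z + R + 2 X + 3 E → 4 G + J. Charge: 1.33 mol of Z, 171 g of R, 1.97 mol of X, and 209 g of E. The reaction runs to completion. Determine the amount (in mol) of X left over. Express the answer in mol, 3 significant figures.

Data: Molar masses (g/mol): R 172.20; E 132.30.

0.917 mol

n(Z) = 1.330 mol
n(R) = 171.0 / 172.20 = 0.9930 mol
n(X) = 1.970 mol
n(E) = 209.0 / 132.30 = 1.580 mol
n/ν → Z: 0.6650, R: 0.9930, X: 0.9850, E: 0.5267; E is limiting.
X consumed = (2/3) × 1.580 = 1.053 mol
X remaining = 1.970 − 1.053 = 0.9170 mol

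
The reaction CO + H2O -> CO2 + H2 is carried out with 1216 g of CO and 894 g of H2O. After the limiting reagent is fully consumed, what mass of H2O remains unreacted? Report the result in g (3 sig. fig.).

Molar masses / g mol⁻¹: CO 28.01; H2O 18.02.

112 g

n(CO) = 1216 / 28.01 = 43.41 mol
n(H2O) = 894.0 / 18.02 = 49.61 mol
n/ν for CO = 43.41/1 = 43.41
n/ν for H2O = 49.61/1 = 49.61
Smallest n/ν is CO → limiting reagent.
H2O consumed = (1/1) × 43.41 = 43.41 mol
H2O remaining = 49.61 − 43.41 = 6.200 mol
mass = 6.200 × 18.02 = 111.7 g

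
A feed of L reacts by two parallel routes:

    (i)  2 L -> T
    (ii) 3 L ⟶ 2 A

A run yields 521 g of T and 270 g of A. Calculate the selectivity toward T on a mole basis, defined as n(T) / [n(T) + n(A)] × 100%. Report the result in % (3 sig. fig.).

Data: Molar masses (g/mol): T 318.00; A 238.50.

59.1 %

n(T) = 521 / 318.00 = 1.638 mol
n(A) = 270 / 238.50 = 1.132 mol
selectivity = 1.638/(1.638+1.132) × 100 = 59.13 %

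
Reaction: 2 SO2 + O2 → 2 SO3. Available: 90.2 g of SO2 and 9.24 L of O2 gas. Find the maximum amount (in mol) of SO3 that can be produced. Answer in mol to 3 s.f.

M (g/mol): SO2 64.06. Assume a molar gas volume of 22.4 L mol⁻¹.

0.825 mol

n(SO2) = 90.20 / 64.06 = 1.408 mol
n(O2) = 9.240 / 22.4 = 0.4125 mol
n/ν for SO2 = 1.408/2 = 0.7040
n/ν for O2 = 0.4125/1 = 0.4125
Smallest n/ν is O2 → limiting reagent.
n(SO3) = (2/1) × 0.4125 = 0.8250 mol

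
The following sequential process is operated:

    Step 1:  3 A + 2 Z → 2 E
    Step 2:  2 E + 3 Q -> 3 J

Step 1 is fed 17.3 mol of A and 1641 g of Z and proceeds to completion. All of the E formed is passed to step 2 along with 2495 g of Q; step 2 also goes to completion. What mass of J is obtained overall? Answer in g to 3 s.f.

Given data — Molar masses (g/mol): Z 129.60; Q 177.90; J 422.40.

5920 g

Step 1:
n(A) = 17.30 mol
n(Z) = 1641 / 129.60 = 12.66 mol
n/ν for A = 17.30/3 = 5.767
n/ν for Z = 12.66/2 = 6.330
Smallest n/ν is A → limiting reagent.
n(E) produced = (2/3) × 17.30 = 11.53 mol
Step 2:
n(E) available = 11.53 mol
n(Q) = 2495 / 177.90 = 14.02 mol
n/ν for E = 11.53/2 = 5.765
n/ν for Q = 14.02/3 = 4.673
Smallest n/ν is Q → limiting reagent.
n(J) = (3/3) × 14.02 = 14.02 mol
mass = 14.02 × 422.40 = 5922 g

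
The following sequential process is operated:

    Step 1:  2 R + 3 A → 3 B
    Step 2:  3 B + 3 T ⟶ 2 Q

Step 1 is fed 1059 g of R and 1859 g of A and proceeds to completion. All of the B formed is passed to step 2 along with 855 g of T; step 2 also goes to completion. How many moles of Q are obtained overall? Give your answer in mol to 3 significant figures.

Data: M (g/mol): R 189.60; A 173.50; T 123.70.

4.61 mol

Step 1:
n(R) = 1059 / 189.60 = 5.585 mol
n(A) = 1859 / 173.50 = 10.71 mol
n/ν for R = 5.585/2 = 2.793
n/ν for A = 10.71/3 = 3.570
Smallest n/ν is R → limiting reagent.
n(B) produced = (3/2) × 5.585 = 8.378 mol
Step 2:
n(B) available = 8.378 mol
n(T) = 855.0 / 123.70 = 6.912 mol
n/ν for B = 8.378/3 = 2.793
n/ν for T = 6.912/3 = 2.304
Smallest n/ν is T → limiting reagent.
n(Q) = (2/3) × 6.912 = 4.608 mol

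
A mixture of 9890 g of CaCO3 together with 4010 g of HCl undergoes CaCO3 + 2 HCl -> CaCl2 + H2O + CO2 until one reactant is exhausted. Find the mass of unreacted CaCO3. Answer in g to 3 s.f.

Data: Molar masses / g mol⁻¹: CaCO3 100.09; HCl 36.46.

4390 g

n(CaCO3) = 9890 / 100.09 = 98.81 mol
n(HCl) = 4010 / 36.46 = 110.0 mol
n/ν for CaCO3 = 98.81/1 = 98.81
n/ν for HCl = 110.0/2 = 55.00
Smallest n/ν is HCl → limiting reagent.
CaCO3 consumed = (1/2) × 110.0 = 55.00 mol
CaCO3 remaining = 98.81 − 55.00 = 43.81 mol
mass = 43.81 × 100.09 = 4385 g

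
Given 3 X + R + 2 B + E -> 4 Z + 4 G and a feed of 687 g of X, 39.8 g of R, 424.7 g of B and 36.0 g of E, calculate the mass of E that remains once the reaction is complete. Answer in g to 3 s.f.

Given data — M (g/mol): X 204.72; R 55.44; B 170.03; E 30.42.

n(X) = 687.0 / 204.72 = 3.356 mol
n(R) = 39.80 / 55.44 = 0.7179 mol
n(B) = 424.7 / 170.03 = 2.498 mol
n(E) = 36.00 / 30.42 = 1.183 mol
n/ν for X = 3.356/3 = 1.119
n/ν for R = 0.7179/1 = 0.7179
n/ν for B = 2.498/2 = 1.249
n/ν for E = 1.183/1 = 1.183
Smallest n/ν is R → limiting reagent.
E consumed = (1/1) × 0.7179 = 0.7179 mol
E remaining = 1.183 − 0.7179 = 0.4651 mol
mass = 0.4651 × 30.42 = 14.15 g

14.2 g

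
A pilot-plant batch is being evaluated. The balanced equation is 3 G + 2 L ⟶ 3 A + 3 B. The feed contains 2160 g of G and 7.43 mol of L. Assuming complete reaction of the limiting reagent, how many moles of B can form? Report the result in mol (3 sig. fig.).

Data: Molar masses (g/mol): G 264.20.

n(G) = 2160 / 264.20 = 8.176 mol
n(L) = 7.430 mol
n/ν for G = 8.176/3 = 2.725
n/ν for L = 7.430/2 = 3.715
Smallest n/ν is G → limiting reagent.
n(B) = (3/3) × 8.176 = 8.176 mol

8.18 mol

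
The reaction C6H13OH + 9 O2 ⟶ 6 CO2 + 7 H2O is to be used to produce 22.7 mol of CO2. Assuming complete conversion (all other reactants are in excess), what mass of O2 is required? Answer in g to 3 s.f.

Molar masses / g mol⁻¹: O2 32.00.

n(CO2) = 22.70 mol
n(O2) = (9/6) × 22.70 = 34.05 mol
mass = 34.05 × 32.00 = 1090 g

1090 g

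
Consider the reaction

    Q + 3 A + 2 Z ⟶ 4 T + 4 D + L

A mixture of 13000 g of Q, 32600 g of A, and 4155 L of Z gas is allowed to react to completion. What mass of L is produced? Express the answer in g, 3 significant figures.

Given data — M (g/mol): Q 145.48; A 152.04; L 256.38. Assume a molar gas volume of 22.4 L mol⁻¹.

n(Q) = 13000 / 145.48 = 89.36 mol
n(A) = 32600 / 152.04 = 214.4 mol
n(Z) = 4155 / 22.4 = 185.5 mol
n/ν for Q = 89.36/1 = 89.36
n/ν for A = 214.4/3 = 71.47
n/ν for Z = 185.5/2 = 92.75
Smallest n/ν is A → limiting reagent.
n(L) = (1/3) × 214.4 = 71.47 mol
mass = 71.47 × 256.38 = 18320 g

18300 g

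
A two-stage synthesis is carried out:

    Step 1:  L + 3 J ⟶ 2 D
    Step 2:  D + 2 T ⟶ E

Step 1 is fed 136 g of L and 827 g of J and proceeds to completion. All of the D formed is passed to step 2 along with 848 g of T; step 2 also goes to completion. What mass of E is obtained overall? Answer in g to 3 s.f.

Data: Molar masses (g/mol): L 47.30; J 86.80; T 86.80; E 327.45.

Step 1:
n(L) = 136.0 / 47.30 = 2.875 mol
n(J) = 827.0 / 86.80 = 9.528 mol
n/ν for L = 2.875/1 = 2.875
n/ν for J = 9.528/3 = 3.176
Smallest n/ν is L → limiting reagent.
n(D) produced = (2/1) × 2.875 = 5.750 mol
Step 2:
n(D) available = 5.750 mol
n(T) = 848.0 / 86.80 = 9.770 mol
n/ν for D = 5.750/1 = 5.750
n/ν for T = 9.770/2 = 4.885
Smallest n/ν is T → limiting reagent.
n(E) = (1/2) × 9.770 = 4.885 mol
mass = 4.885 × 327.45 = 1600 g

1600 g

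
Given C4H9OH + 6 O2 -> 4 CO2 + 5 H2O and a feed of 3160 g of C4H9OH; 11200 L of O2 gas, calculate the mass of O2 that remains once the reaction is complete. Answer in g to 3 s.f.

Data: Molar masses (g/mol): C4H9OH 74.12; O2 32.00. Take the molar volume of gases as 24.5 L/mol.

6440 g

n(C4H9OH) = 3160 / 74.12 = 42.63 mol
n(O2) = 11200 / 24.5 = 457.1 mol
n/ν for C4H9OH = 42.63/1 = 42.63
n/ν for O2 = 457.1/6 = 76.18
Smallest n/ν is C4H9OH → limiting reagent.
O2 consumed = (6/1) × 42.63 = 255.8 mol
O2 remaining = 457.1 − 255.8 = 201.3 mol
mass = 201.3 × 32.00 = 6442 g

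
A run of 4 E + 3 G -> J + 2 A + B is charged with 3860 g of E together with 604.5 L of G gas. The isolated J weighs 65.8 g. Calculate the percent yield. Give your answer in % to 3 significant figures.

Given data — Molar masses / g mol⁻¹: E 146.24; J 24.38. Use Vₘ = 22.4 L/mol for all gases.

40.9 %

n(E) = 3860 / 146.24 = 26.39 mol
n(G) = 604.5 / 22.4 = 26.99 mol
n/ν for E = 26.39/4 = 6.598
n/ν for G = 26.99/3 = 8.997
Smallest n/ν is E → limiting reagent.
theoretical n(J) = (1/4) × 26.39 = 6.598 mol → 160.9 g
% yield = 65.8 / 160.9 × 100 = 40.89 %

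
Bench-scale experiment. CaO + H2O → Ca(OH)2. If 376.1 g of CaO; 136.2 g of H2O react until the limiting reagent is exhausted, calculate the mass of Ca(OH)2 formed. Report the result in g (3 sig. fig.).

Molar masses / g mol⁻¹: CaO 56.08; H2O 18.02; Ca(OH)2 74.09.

n(CaO) = 376.1 / 56.08 = 6.706 mol
n(H2O) = 136.2 / 18.02 = 7.558 mol
n/ν for CaO = 6.706/1 = 6.706
n/ν for H2O = 7.558/1 = 7.558
Smallest n/ν is CaO → limiting reagent.
n(Ca(OH)2) = (1/1) × 6.706 = 6.706 mol
mass = 6.706 × 74.09 = 496.8 g

497 g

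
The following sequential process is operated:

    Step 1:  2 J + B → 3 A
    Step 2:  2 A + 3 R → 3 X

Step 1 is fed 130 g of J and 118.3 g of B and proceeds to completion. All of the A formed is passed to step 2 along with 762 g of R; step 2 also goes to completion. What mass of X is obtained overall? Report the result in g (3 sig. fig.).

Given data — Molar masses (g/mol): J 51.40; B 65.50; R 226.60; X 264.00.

Step 1:
n(J) = 130.0 / 51.40 = 2.529 mol
n(B) = 118.3 / 65.50 = 1.806 mol
n/ν for J = 2.529/2 = 1.265
n/ν for B = 1.806/1 = 1.806
Smallest n/ν is J → limiting reagent.
n(A) produced = (3/2) × 2.529 = 3.794 mol
Step 2:
n(A) available = 3.794 mol
n(R) = 762.0 / 226.60 = 3.363 mol
n/ν for A = 3.794/2 = 1.897
n/ν for R = 3.363/3 = 1.121
Smallest n/ν is R → limiting reagent.
n(X) = (3/3) × 3.363 = 3.363 mol
mass = 3.363 × 264.00 = 887.8 g

888 g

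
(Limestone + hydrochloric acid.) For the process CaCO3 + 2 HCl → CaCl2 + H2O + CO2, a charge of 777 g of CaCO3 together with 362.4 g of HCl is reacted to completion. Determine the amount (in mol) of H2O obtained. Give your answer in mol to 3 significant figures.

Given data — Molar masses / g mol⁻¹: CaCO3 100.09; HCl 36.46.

4.97 mol

n(CaCO3) = 777.0 / 100.09 = 7.763 mol
n(HCl) = 362.4 / 36.46 = 9.940 mol
n/ν → CaCO3: 7.763, HCl: 4.970; HCl is limiting.
n(H2O) = (1/2) × 9.940 = 4.970 mol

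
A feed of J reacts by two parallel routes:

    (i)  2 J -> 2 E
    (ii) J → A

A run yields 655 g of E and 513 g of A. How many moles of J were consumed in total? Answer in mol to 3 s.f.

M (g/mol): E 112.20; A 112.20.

n(E) = 655 / 112.20 = 5.838 mol
n(A) = 513 / 112.20 = 4.572 mol
n(J) via (i) = (2/2)×5.838 = 5.838 mol
n(J) via (ii) = (1/1)×4.572 = 4.572 mol
total n(J) = 5.838 + 4.572 = 10.41 mol

10.4 mol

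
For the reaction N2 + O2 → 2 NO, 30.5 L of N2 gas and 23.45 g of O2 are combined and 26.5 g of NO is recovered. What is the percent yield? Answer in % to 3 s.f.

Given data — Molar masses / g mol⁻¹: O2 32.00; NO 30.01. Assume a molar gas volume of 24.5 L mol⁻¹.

60.2 %

n(N2) = 30.50 / 24.5 = 1.245 mol
n(O2) = 23.45 / 32.00 = 0.7328 mol
n/ν → N2: 1.245, O2: 0.7328; O2 is limiting.
theoretical n(NO) = (2/1) × 0.7328 = 1.466 mol → 43.99 g
% yield = 26.5 / 43.99 × 100 = 60.24 %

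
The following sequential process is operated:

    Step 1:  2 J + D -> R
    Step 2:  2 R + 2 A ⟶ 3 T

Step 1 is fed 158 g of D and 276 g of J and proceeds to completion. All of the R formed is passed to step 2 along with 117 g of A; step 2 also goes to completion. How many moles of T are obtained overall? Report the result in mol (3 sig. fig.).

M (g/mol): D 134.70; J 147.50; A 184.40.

0.952 mol

Step 1:
n(D) = 158.0 / 134.70 = 1.173 mol
n(J) = 276.0 / 147.50 = 1.871 mol
n/ν for D = 1.173/1 = 1.173
n/ν for J = 1.871/2 = 0.9355
Smallest n/ν is J → limiting reagent.
n(R) produced = (1/2) × 1.871 = 0.9355 mol
Step 2:
n(R) available = 0.9355 mol
n(A) = 117.0 / 184.40 = 0.6345 mol
n/ν for R = 0.9355/2 = 0.4678
n/ν for A = 0.6345/2 = 0.3173
Smallest n/ν is A → limiting reagent.
n(T) = (3/2) × 0.6345 = 0.9518 mol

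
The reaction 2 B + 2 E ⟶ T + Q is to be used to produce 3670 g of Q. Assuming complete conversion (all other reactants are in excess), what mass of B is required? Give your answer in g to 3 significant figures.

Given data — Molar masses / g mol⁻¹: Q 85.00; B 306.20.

n(Q) = 3670 / 85.00 = 43.18 mol
n(B) = (2/1) × 43.18 = 86.36 mol
mass = 86.36 × 306.20 = 26440 g

26400 g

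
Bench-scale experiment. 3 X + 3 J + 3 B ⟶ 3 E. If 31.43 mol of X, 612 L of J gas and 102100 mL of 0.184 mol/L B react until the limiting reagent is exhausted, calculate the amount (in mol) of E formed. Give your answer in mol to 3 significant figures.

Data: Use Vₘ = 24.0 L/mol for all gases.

n(X) = 31.43 mol
n(J) = 612.0 / 24.0 = 25.50 mol
n(B) = 0.184 × 102100/1000 = 18.79 mol
n/ν → X: 10.48, J: 8.500, B: 6.263; B is limiting.
n(E) = (3/3) × 18.79 = 18.79 mol

18.8 mol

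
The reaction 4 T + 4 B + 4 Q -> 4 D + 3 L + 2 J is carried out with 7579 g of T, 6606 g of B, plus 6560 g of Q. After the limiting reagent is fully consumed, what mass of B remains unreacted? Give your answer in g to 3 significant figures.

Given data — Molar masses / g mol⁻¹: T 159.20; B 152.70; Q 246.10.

n(T) = 7579 / 159.20 = 47.61 mol
n(B) = 6606 / 152.70 = 43.26 mol
n(Q) = 6560 / 246.10 = 26.66 mol
n/ν → T: 11.90, B: 10.82, Q: 6.665; Q is limiting.
B consumed = (4/4) × 26.66 = 26.66 mol
B remaining = 43.26 − 26.66 = 16.60 mol
mass = 16.60 × 152.70 = 2535 g

2540 g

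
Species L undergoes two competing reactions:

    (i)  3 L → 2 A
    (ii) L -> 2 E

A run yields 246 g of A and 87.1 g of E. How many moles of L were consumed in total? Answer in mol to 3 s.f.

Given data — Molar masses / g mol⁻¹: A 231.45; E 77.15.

n(A) = 246 / 231.45 = 1.063 mol
n(E) = 87.1 / 77.15 = 1.129 mol
n(L) via (i) = (3/2)×1.063 = 1.595 mol
n(L) via (ii) = (1/2)×1.129 = 0.5645 mol
total n(L) = 1.595 + 0.5645 = 2.160 mol

2.16 mol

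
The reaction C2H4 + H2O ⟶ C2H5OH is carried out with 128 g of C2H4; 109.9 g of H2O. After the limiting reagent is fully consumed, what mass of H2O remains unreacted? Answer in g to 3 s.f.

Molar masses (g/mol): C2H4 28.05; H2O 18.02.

n(C2H4) = 128.0 / 28.05 = 4.563 mol
n(H2O) = 109.9 / 18.02 = 6.099 mol
n/ν for C2H4 = 4.563/1 = 4.563
n/ν for H2O = 6.099/1 = 6.099
Smallest n/ν is C2H4 → limiting reagent.
H2O consumed = (1/1) × 4.563 = 4.563 mol
H2O remaining = 6.099 − 4.563 = 1.536 mol
mass = 1.536 × 18.02 = 27.68 g

27.7 g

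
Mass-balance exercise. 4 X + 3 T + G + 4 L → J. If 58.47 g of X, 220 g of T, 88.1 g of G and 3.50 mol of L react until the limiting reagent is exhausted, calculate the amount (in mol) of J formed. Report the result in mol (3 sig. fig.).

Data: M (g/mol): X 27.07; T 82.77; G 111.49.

n(X) = 58.47 / 27.07 = 2.160 mol
n(T) = 220.0 / 82.77 = 2.658 mol
n(G) = 88.10 / 111.49 = 0.7902 mol
n(L) = 3.500 mol
n/ν → X: 0.5400, T: 0.8860, G: 0.7902, L: 0.8750; X is limiting.
n(J) = (1/4) × 2.160 = 0.5400 mol

0.540 mol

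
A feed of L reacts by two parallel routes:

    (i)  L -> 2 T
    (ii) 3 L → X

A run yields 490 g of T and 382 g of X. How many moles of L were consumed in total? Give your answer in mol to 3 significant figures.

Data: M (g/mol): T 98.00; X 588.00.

n(T) = 490 / 98.00 = 5.000 mol
n(X) = 382 / 588.00 = 0.6497 mol
n(L) via (i) = (1/2)×5.000 = 2.500 mol
n(L) via (ii) = (3/1)×0.6497 = 1.949 mol
total n(L) = 2.500 + 1.949 = 4.449 mol

4.45 mol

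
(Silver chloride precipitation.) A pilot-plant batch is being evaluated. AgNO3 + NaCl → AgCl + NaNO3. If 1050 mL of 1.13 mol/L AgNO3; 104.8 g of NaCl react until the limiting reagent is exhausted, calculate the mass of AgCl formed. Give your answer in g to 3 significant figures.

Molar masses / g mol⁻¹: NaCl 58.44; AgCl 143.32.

n(AgNO3) = 1.13 × 1050/1000 = 1.187 mol
n(NaCl) = 104.8 / 58.44 = 1.793 mol
n/ν → AgNO3: 1.187, NaCl: 1.793; AgNO3 is limiting.
n(AgCl) = (1/1) × 1.187 = 1.187 mol
mass = 1.187 × 143.32 = 170.1 g

170 g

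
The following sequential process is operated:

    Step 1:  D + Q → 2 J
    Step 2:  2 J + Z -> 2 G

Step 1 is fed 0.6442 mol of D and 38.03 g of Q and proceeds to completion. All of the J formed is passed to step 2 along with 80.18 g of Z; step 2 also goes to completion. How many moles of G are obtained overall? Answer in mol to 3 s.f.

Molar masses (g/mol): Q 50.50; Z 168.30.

Step 1:
n(D) = 0.6442 mol
n(Q) = 38.03 / 50.50 = 0.7531 mol
n/ν for D = 0.6442/1 = 0.6442
n/ν for Q = 0.7531/1 = 0.7531
Smallest n/ν is D → limiting reagent.
n(J) produced = (2/1) × 0.6442 = 1.288 mol
Step 2:
n(J) available = 1.288 mol
n(Z) = 80.18 / 168.30 = 0.4764 mol
n/ν for J = 1.288/2 = 0.6440
n/ν for Z = 0.4764/1 = 0.4764
Smallest n/ν is Z → limiting reagent.
n(G) = (2/1) × 0.4764 = 0.9528 mol

0.953 mol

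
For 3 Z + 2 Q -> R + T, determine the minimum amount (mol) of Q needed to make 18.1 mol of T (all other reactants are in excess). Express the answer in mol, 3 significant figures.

n(T) = 18.10 mol
n(Q) = (2/1) × 18.10 = 36.20 mol

36.2 mol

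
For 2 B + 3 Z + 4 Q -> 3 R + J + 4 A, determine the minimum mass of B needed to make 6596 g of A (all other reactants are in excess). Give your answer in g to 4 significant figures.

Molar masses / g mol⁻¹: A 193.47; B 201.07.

n(A) = 6596 / 193.47 = 34.09 mol
n(B) = (2/4) × 34.09 = 17.05 mol
mass = 17.05 × 201.07 = 3428 g

3428 g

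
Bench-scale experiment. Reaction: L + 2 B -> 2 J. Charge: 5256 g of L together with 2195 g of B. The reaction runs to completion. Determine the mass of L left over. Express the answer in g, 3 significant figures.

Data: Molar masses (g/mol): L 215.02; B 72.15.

1990 g

n(L) = 5256 / 215.02 = 24.44 mol
n(B) = 2195 / 72.15 = 30.42 mol
n/ν for L = 24.44/1 = 24.44
n/ν for B = 30.42/2 = 15.21
Smallest n/ν is B → limiting reagent.
L consumed = (1/2) × 30.42 = 15.21 mol
L remaining = 24.44 − 15.21 = 9.230 mol
mass = 9.230 × 215.02 = 1985 g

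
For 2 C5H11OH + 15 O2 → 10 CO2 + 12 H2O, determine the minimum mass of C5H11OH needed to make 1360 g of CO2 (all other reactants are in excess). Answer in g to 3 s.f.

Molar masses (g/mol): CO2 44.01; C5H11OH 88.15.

n(CO2) = 1360 / 44.01 = 30.90 mol
n(C5H11OH) = (2/10) × 30.90 = 6.180 mol
mass = 6.180 × 88.15 = 544.8 g

545 g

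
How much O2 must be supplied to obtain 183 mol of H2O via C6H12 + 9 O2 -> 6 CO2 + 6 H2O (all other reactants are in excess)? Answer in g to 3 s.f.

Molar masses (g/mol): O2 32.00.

n(H2O) = 183.0 mol
n(O2) = (9/6) × 183.0 = 274.5 mol
mass = 274.5 × 32.00 = 8784 g

8780 g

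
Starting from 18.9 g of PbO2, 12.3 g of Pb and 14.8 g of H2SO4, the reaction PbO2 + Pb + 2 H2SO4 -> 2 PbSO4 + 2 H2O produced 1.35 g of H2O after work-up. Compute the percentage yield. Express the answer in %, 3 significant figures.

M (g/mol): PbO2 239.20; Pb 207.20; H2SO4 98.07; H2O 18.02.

n(PbO2) = 18.90 / 239.20 = 0.07901 mol
n(Pb) = 12.30 / 207.20 = 0.05936 mol
n(H2SO4) = 14.80 / 98.07 = 0.1509 mol
n/ν for PbO2 = 0.07901/1 = 0.07901
n/ν for Pb = 0.05936/1 = 0.05936
n/ν for H2SO4 = 0.1509/2 = 0.07545
Smallest n/ν is Pb → limiting reagent.
theoretical n(H2O) = (2/1) × 0.05936 = 0.1187 mol → 2.139 g
% yield = 1.35 / 2.139 × 100 = 63.11 %

63.1 %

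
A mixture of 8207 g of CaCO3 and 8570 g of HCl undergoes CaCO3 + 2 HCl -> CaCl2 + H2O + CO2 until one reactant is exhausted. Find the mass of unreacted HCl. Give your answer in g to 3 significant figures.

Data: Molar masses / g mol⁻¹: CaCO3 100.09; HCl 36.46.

2590 g

n(CaCO3) = 8207 / 100.09 = 82.00 mol
n(HCl) = 8570 / 36.46 = 235.1 mol
n/ν for CaCO3 = 82.00/1 = 82.00
n/ν for HCl = 235.1/2 = 117.6
Smallest n/ν is CaCO3 → limiting reagent.
HCl consumed = (2/1) × 82.00 = 164.0 mol
HCl remaining = 235.1 − 164.0 = 71.10 mol
mass = 71.10 × 36.46 = 2592 g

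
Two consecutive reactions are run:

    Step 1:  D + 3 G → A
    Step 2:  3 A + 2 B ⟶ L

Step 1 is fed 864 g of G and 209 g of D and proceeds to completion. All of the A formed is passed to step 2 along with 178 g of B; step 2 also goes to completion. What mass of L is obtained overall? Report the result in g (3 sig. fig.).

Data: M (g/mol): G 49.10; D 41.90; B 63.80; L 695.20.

Step 1:
n(G) = 864.0 / 49.10 = 17.60 mol
n(D) = 209.0 / 41.90 = 4.988 mol
n/ν for G = 17.60/3 = 5.867
n/ν for D = 4.988/1 = 4.988
Smallest n/ν is D → limiting reagent.
n(A) produced = (1/1) × 4.988 = 4.988 mol
Step 2:
n(A) available = 4.988 mol
n(B) = 178.0 / 63.80 = 2.790 mol
n/ν for A = 4.988/3 = 1.663
n/ν for B = 2.790/2 = 1.395
Smallest n/ν is B → limiting reagent.
n(L) = (1/2) × 2.790 = 1.395 mol
mass = 1.395 × 695.20 = 969.8 g

970 g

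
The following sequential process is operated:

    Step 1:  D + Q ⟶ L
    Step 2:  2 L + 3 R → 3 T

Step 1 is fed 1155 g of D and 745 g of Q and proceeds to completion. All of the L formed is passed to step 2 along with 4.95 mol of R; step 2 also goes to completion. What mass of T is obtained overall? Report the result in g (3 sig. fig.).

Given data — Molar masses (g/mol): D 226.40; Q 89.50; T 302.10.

Step 1:
n(D) = 1155 / 226.40 = 5.102 mol
n(Q) = 745.0 / 89.50 = 8.324 mol
n/ν for D = 5.102/1 = 5.102
n/ν for Q = 8.324/1 = 8.324
Smallest n/ν is D → limiting reagent.
n(L) produced = (1/1) × 5.102 = 5.102 mol
Step 2:
n(L) available = 5.102 mol
n(R) = 4.950 mol
n/ν for L = 5.102/2 = 2.551
n/ν for R = 4.950/3 = 1.650
Smallest n/ν is R → limiting reagent.
n(T) = (3/3) × 4.950 = 4.950 mol
mass = 4.950 × 302.10 = 1495 g

1500 g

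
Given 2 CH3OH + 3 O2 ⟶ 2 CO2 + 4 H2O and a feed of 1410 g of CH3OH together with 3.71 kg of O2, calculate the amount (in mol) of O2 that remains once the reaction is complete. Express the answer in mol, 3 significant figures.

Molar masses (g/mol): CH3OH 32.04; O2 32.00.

49.9 mol

n(CH3OH) = 1410 / 32.04 = 44.01 mol
n(O2) = 3.710×1000 / 32.00 = 115.9 mol
n/ν for CH3OH = 44.01/2 = 22.01
n/ν for O2 = 115.9/3 = 38.63
Smallest n/ν is CH3OH → limiting reagent.
O2 consumed = (3/2) × 44.01 = 66.02 mol
O2 remaining = 115.9 − 66.02 = 49.88 mol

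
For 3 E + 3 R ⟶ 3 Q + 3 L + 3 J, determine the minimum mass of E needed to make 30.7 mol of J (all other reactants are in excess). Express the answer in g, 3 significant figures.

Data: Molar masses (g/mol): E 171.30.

n(J) = 30.70 mol
n(E) = (3/3) × 30.70 = 30.70 mol
mass = 30.70 × 171.30 = 5259 g

5260 g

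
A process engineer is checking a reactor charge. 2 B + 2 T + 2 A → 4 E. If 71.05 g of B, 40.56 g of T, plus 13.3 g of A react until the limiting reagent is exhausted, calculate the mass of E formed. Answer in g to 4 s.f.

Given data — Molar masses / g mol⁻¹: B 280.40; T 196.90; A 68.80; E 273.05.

n(B) = 71.05 / 280.40 = 0.2534 mol
n(T) = 40.56 / 196.90 = 0.2060 mol
n(A) = 13.30 / 68.80 = 0.1933 mol
n/ν for B = 0.2534/2 = 0.1267
n/ν for T = 0.2060/2 = 0.1030
n/ν for A = 0.1933/2 = 0.09665
Smallest n/ν is A → limiting reagent.
n(E) = (4/2) × 0.1933 = 0.3866 mol
mass = 0.3866 × 273.05 = 105.6 g

105.6 g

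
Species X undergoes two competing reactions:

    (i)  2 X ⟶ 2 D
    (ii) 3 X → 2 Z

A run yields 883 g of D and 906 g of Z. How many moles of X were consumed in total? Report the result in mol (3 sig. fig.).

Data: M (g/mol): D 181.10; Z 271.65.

n(D) = 883 / 181.10 = 4.876 mol
n(Z) = 906 / 271.65 = 3.335 mol
n(X) via (i) = (2/2)×4.876 = 4.876 mol
n(X) via (ii) = (3/2)×3.335 = 5.003 mol
total n(X) = 4.876 + 5.003 = 9.879 mol

9.88 mol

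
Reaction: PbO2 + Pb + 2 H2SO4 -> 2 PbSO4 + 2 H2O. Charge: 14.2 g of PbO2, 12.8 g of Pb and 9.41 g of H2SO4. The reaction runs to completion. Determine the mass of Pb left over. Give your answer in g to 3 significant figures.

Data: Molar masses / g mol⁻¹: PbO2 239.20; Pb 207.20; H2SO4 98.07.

n(PbO2) = 14.20 / 239.20 = 0.05936 mol
n(Pb) = 12.80 / 207.20 = 0.06178 mol
n(H2SO4) = 9.410 / 98.07 = 0.09595 mol
n/ν for PbO2 = 0.05936/1 = 0.05936
n/ν for Pb = 0.06178/1 = 0.06178
n/ν for H2SO4 = 0.09595/2 = 0.04798
Smallest n/ν is H2SO4 → limiting reagent.
Pb consumed = (1/2) × 0.09595 = 0.04798 mol
Pb remaining = 0.06178 − 0.04798 = 0.01380 mol
mass = 0.01380 × 207.20 = 2.859 g

2.86 g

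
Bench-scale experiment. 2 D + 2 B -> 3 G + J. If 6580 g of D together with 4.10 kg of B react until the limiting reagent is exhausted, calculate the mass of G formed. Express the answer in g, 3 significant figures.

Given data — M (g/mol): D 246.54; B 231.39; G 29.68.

n(D) = 6580 / 246.54 = 26.69 mol
n(B) = 4.100×1000 / 231.39 = 17.72 mol
n/ν → D: 13.35, B: 8.860; B is limiting.
n(G) = (3/2) × 17.72 = 26.58 mol
mass = 26.58 × 29.68 = 788.9 g

789 g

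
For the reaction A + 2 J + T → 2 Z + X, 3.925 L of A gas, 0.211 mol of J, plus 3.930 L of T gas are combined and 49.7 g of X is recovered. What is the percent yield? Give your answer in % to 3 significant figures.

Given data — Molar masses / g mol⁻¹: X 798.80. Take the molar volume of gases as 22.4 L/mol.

59.0 %

n(A) = 3.925 / 22.4 = 0.1752 mol
n(J) = 0.2110 mol
n(T) = 3.930 / 22.4 = 0.1754 mol
n/ν for A = 0.1752/1 = 0.1752
n/ν for J = 0.2110/2 = 0.1055
n/ν for T = 0.1754/1 = 0.1754
Smallest n/ν is J → limiting reagent.
theoretical n(X) = (1/2) × 0.2110 = 0.1055 mol → 84.27 g
% yield = 49.7 / 84.27 × 100 = 58.98 %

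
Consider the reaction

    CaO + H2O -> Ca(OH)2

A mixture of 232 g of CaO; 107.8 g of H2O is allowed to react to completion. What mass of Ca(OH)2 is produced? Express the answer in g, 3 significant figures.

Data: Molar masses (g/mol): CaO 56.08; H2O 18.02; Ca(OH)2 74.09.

n(CaO) = 232.0 / 56.08 = 4.137 mol
n(H2O) = 107.8 / 18.02 = 5.982 mol
n/ν → CaO: 4.137, H2O: 5.982; CaO is limiting.
n(Ca(OH)2) = (1/1) × 4.137 = 4.137 mol
mass = 4.137 × 74.09 = 306.5 g

307 g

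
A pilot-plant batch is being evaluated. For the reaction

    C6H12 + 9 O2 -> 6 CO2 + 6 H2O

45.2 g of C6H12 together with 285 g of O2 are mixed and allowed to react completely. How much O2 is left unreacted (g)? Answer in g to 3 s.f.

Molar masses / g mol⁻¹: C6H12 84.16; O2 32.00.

130 g

n(C6H12) = 45.20 / 84.16 = 0.5371 mol
n(O2) = 285.0 / 32.00 = 8.906 mol
n/ν for C6H12 = 0.5371/1 = 0.5371
n/ν for O2 = 8.906/9 = 0.9896
Smallest n/ν is C6H12 → limiting reagent.
O2 consumed = (9/1) × 0.5371 = 4.834 mol
O2 remaining = 8.906 − 4.834 = 4.072 mol
mass = 4.072 × 32.00 = 130.3 g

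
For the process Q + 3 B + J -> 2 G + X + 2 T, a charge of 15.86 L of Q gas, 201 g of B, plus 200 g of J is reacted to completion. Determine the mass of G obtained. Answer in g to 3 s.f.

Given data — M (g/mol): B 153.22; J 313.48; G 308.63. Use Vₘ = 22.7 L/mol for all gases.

270 g

n(Q) = 15.86 / 22.7 = 0.6987 mol
n(B) = 201.0 / 153.22 = 1.312 mol
n(J) = 200.0 / 313.48 = 0.6380 mol
n/ν for Q = 0.6987/1 = 0.6987
n/ν for B = 1.312/3 = 0.4373
n/ν for J = 0.6380/1 = 0.6380
Smallest n/ν is B → limiting reagent.
n(G) = (2/3) × 1.312 = 0.8747 mol
mass = 0.8747 × 308.63 = 270.0 g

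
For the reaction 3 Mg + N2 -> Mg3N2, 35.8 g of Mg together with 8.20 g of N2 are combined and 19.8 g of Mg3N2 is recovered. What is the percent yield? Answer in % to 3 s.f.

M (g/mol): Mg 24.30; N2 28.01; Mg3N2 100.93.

n(Mg) = 35.80 / 24.30 = 1.473 mol
n(N2) = 8.200 / 28.01 = 0.2928 mol
n/ν for Mg = 1.473/3 = 0.4910
n/ν for N2 = 0.2928/1 = 0.2928
Smallest n/ν is N2 → limiting reagent.
theoretical n(Mg3N2) = (1/1) × 0.2928 = 0.2928 mol → 29.55 g
% yield = 19.8 / 29.55 × 100 = 67.01 %

67.0 %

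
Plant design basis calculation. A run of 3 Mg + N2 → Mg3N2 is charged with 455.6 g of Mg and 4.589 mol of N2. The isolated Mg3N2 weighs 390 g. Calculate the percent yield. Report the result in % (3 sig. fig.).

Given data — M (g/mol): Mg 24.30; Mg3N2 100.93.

84.2 %

n(Mg) = 455.6 / 24.30 = 18.75 mol
n(N2) = 4.589 mol
n/ν → Mg: 6.250, N2: 4.589; N2 is limiting.
theoretical n(Mg3N2) = (1/1) × 4.589 = 4.589 mol → 463.2 g
% yield = 390 / 463.2 × 100 = 84.20 %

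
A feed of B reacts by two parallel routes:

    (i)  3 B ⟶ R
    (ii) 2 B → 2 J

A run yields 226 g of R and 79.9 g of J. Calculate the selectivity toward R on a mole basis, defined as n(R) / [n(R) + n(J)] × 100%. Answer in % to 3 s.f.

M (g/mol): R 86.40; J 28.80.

48.5 %

n(R) = 226 / 86.40 = 2.616 mol
n(J) = 79.9 / 28.80 = 2.774 mol
selectivity = 2.616/(2.616+2.774) × 100 = 48.53 %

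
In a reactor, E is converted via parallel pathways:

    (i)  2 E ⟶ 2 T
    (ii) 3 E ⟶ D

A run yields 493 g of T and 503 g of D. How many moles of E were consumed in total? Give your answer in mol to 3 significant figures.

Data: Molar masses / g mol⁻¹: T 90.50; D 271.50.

11.0 mol

n(T) = 493 / 90.50 = 5.448 mol
n(D) = 503 / 271.50 = 1.853 mol
n(E) via (i) = (2/2)×5.448 = 5.448 mol
n(E) via (ii) = (3/1)×1.853 = 5.559 mol
total n(E) = 5.448 + 5.559 = 11.01 mol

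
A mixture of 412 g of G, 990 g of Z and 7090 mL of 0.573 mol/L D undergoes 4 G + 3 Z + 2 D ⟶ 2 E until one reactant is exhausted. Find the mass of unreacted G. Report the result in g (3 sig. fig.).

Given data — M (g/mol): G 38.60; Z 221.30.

182 g

n(G) = 412.0 / 38.60 = 10.67 mol
n(Z) = 990.0 / 221.30 = 4.474 mol
n(D) = 0.573 × 7090/1000 = 4.063 mol
n/ν for G = 10.67/4 = 2.668
n/ν for Z = 4.474/3 = 1.491
n/ν for D = 4.063/2 = 2.032
Smallest n/ν is Z → limiting reagent.
G consumed = (4/3) × 4.474 = 5.965 mol
G remaining = 10.67 − 5.965 = 4.705 mol
mass = 4.705 × 38.60 = 181.6 g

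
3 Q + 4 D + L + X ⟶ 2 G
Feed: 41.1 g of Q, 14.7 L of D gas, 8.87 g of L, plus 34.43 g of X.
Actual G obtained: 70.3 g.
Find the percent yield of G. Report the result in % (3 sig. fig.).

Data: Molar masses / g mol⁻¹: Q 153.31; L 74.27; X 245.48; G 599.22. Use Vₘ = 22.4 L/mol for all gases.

65.6 %

n(Q) = 41.10 / 153.31 = 0.2681 mol
n(D) = 14.70 / 22.4 = 0.6563 mol
n(L) = 8.870 / 74.27 = 0.1194 mol
n(X) = 34.43 / 245.48 = 0.1403 mol
n/ν for Q = 0.2681/3 = 0.08937
n/ν for D = 0.6563/4 = 0.1641
n/ν for L = 0.1194/1 = 0.1194
n/ν for X = 0.1403/1 = 0.1403
Smallest n/ν is Q → limiting reagent.
theoretical n(G) = (2/3) × 0.2681 = 0.1787 mol → 107.1 g
% yield = 70.3 / 107.1 × 100 = 65.64 %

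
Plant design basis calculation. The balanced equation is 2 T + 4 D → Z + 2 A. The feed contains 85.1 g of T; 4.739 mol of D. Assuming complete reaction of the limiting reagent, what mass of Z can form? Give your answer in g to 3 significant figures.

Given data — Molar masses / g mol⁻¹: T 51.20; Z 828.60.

689 g

n(T) = 85.10 / 51.20 = 1.662 mol
n(D) = 4.739 mol
n/ν for T = 1.662/2 = 0.8310
n/ν for D = 4.739/4 = 1.185
Smallest n/ν is T → limiting reagent.
n(Z) = (1/2) × 1.662 = 0.8310 mol
mass = 0.8310 × 828.60 = 688.6 g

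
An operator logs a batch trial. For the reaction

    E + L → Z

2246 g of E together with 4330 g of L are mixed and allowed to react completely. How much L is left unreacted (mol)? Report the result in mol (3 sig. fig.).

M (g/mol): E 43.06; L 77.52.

n(E) = 2246 / 43.06 = 52.16 mol
n(L) = 4330 / 77.52 = 55.86 mol
n/ν for E = 52.16/1 = 52.16
n/ν for L = 55.86/1 = 55.86
Smallest n/ν is E → limiting reagent.
L consumed = (1/1) × 52.16 = 52.16 mol
L remaining = 55.86 − 52.16 = 3.700 mol

3.70 mol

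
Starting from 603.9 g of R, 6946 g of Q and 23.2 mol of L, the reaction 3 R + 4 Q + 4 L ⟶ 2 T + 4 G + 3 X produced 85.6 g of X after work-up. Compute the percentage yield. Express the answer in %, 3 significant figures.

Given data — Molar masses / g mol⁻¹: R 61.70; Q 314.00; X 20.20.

n(R) = 603.9 / 61.70 = 9.788 mol
n(Q) = 6946 / 314.00 = 22.12 mol
n(L) = 23.20 mol
n/ν for R = 9.788/3 = 3.263
n/ν for Q = 22.12/4 = 5.530
n/ν for L = 23.20/4 = 5.800
Smallest n/ν is R → limiting reagent.
theoretical n(X) = (3/3) × 9.788 = 9.788 mol → 197.7 g
% yield = 85.6 / 197.7 × 100 = 43.30 %

43.3 %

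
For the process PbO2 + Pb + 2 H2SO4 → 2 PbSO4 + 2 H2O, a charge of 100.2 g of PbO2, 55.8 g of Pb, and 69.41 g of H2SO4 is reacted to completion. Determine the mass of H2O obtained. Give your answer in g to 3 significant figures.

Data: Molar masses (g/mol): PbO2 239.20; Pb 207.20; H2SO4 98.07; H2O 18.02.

n(PbO2) = 100.2 / 239.20 = 0.4189 mol
n(Pb) = 55.80 / 207.20 = 0.2693 mol
n(H2SO4) = 69.41 / 98.07 = 0.7078 mol
n/ν for PbO2 = 0.4189/1 = 0.4189
n/ν for Pb = 0.2693/1 = 0.2693
n/ν for H2SO4 = 0.7078/2 = 0.3539
Smallest n/ν is Pb → limiting reagent.
n(H2O) = (2/1) × 0.2693 = 0.5386 mol
mass = 0.5386 × 18.02 = 9.706 g

9.71 g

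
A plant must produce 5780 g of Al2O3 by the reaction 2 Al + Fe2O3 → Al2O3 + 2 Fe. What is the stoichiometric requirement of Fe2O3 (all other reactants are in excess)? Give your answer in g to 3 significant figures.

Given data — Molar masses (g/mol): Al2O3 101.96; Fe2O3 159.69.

n(Al2O3) = 5780 / 101.96 = 56.69 mol
n(Fe2O3) = (1/1) × 56.69 = 56.69 mol
mass = 56.69 × 159.69 = 9053 g

9050 g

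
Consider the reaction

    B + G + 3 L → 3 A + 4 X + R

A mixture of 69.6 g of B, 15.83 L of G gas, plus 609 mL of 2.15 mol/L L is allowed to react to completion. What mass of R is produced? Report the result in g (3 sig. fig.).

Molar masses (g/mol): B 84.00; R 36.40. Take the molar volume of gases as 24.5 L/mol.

15.9 g

n(B) = 69.60 / 84.00 = 0.8286 mol
n(G) = 15.83 / 24.5 = 0.6461 mol
n(L) = 2.15 × 609.0/1000 = 1.309 mol
n/ν → B: 0.8286, G: 0.6461, L: 0.4363; L is limiting.
n(R) = (1/3) × 1.309 = 0.4363 mol
mass = 0.4363 × 36.40 = 15.88 g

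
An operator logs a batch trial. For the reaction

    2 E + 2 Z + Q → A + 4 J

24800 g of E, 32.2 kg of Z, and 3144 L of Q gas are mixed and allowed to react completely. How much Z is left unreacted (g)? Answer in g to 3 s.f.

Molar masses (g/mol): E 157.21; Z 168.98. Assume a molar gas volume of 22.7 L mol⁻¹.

5540 g

n(E) = 24800 / 157.21 = 157.8 mol
n(Z) = 32.20×1000 / 168.98 = 190.6 mol
n(Q) = 3144 / 22.7 = 138.5 mol
n/ν for E = 157.8/2 = 78.90
n/ν for Z = 190.6/2 = 95.30
n/ν for Q = 138.5/1 = 138.5
Smallest n/ν is E → limiting reagent.
Z consumed = (2/2) × 157.8 = 157.8 mol
Z remaining = 190.6 − 157.8 = 32.80 mol
mass = 32.80 × 168.98 = 5543 g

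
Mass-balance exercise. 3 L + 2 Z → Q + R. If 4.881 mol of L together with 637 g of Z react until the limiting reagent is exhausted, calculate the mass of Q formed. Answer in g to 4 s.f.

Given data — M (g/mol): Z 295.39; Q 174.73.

n(L) = 4.881 mol
n(Z) = 637.0 / 295.39 = 2.156 mol
n/ν for L = 4.881/3 = 1.627
n/ν for Z = 2.156/2 = 1.078
Smallest n/ν is Z → limiting reagent.
n(Q) = (1/2) × 2.156 = 1.078 mol
mass = 1.078 × 174.73 = 188.4 g

188.4 g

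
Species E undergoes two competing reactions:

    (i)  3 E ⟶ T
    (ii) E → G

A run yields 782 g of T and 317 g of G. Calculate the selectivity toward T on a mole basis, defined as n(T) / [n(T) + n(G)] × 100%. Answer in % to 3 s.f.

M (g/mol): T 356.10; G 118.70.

n(T) = 782 / 356.10 = 2.196 mol
n(G) = 317 / 118.70 = 2.671 mol
selectivity = 2.196/(2.196+2.671) × 100 = 45.12 %

45.1 %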